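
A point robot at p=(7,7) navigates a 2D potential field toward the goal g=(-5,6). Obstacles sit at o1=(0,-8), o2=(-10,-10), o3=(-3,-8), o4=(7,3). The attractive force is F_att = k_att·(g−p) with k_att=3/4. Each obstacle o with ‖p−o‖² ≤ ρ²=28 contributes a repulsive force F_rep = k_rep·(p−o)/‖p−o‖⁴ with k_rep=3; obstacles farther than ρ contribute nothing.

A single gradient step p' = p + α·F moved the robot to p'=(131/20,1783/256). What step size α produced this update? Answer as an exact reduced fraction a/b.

α = 1/20

F_att = 3/4·(g−p) = 3/4·(-12,-1) = (-9.0000,-0.7500)
o1: d²=274 > ρ²=28 → inactive
o2: d²=578 > ρ²=28 → inactive
o3: d²=325 > ρ²=28 → inactive
o4: d²=16 ≤ ρ²=28; F_rep = 3·(0,4)/16² = (0.0000,0.0469)
F = F_att + ΣF_rep = (-9.0000,-0.7031)
Δp = p'−p = (-0.4500,-0.0352); α = Δx/Fx = (-9/20) / (-9) = 1/20
check: Δy/Fy = (-9/256) / (-45/64) = 1/20 ✓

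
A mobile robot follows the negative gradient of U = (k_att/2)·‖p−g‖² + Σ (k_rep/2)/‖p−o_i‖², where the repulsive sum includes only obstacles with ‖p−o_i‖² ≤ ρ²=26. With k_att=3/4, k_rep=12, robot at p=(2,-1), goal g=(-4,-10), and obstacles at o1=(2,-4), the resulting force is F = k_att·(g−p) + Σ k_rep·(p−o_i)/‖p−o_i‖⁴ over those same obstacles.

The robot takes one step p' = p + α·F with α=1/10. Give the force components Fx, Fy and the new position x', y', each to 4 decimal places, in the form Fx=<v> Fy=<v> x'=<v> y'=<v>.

F_att = 3/4·(g−p) = 3/4·(-6,-9) = (-4.5000,-6.7500)
o1: d²=9 ≤ ρ²=26; F_rep = 12·(0,3)/9² = (0.0000,0.4444)
F = F_att + ΣF_rep = (-4.5000,-6.3056)
p' = p + 1/10·F = (1.5500,-1.6306)

Fx=-4.5000 Fy=-6.3056 x'=1.5500 y'=-1.6306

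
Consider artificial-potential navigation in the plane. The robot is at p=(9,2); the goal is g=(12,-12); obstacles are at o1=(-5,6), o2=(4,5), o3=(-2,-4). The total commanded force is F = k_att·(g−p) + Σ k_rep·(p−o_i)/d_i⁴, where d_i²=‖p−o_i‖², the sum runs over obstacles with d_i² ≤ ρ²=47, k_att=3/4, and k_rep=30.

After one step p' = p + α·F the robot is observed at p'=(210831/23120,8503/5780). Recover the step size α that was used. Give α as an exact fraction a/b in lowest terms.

F_att = 3/4·(g−p) = 3/4·(3,-14) = (2.2500,-10.5000)
o1: d²=212 > ρ²=47 → inactive
o2: d²=34 ≤ ρ²=47; F_rep = 30·(5,-3)/34² = (0.1298,-0.0779)
o3: d²=157 > ρ²=47 → inactive
F = F_att + ΣF_rep = (2.3798,-10.5779)
Δp = p'−p = (0.1190,-0.5289); α = Δx/Fx = (2751/23120) / (2751/1156) = 1/20
check: Δy/Fy = (-3057/5780) / (-3057/289) = 1/20 ✓

α = 1/20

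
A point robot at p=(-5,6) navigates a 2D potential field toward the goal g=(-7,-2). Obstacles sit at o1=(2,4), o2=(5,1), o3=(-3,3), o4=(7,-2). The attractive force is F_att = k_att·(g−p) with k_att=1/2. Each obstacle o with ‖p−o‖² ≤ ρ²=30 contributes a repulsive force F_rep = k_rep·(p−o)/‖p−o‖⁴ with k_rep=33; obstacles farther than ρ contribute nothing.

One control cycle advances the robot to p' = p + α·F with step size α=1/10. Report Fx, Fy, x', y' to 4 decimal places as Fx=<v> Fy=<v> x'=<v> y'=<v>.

Fx=-1.3905 Fy=-3.4142 x'=-5.1391 y'=5.6586

F_att = 1/2·(g−p) = 1/2·(-2,-8) = (-1.0000,-4.0000)
o1: d²=53 > ρ²=30 → inactive
o2: d²=125 > ρ²=30 → inactive
o3: d²=13 ≤ ρ²=30; F_rep = 33·(-2,3)/13² = (-0.3905,0.5858)
o4: d²=208 > ρ²=30 → inactive
F = F_att + ΣF_rep = (-1.3905,-3.4142)
p' = p + 1/10·F = (-5.1391,5.6586)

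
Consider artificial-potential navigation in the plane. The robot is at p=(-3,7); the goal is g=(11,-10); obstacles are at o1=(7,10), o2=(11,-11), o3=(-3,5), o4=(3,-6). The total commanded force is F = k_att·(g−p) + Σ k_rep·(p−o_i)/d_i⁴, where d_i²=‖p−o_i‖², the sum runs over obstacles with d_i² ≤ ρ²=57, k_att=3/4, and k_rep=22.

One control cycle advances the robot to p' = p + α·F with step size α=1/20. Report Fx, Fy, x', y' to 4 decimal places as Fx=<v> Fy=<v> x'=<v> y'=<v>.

F_att = 3/4·(g−p) = 3/4·(14,-17) = (10.5000,-12.7500)
o1: d²=109 > ρ²=57 → inactive
o2: d²=520 > ρ²=57 → inactive
o3: d²=4 ≤ ρ²=57; F_rep = 22·(0,2)/4² = (0.0000,2.7500)
o4: d²=205 > ρ²=57 → inactive
F = F_att + ΣF_rep = (10.5000,-10.0000)
p' = p + 1/20·F = (-2.4750,6.5000)

Fx=10.5000 Fy=-10.0000 x'=-2.4750 y'=6.5000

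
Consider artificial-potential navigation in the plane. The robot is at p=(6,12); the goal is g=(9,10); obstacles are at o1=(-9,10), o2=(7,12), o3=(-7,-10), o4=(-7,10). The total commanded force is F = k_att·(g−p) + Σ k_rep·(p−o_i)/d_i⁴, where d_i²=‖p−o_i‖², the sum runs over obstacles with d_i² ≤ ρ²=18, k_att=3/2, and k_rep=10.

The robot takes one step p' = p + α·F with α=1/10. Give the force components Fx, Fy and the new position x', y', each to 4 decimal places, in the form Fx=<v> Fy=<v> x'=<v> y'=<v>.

Fx=-5.5000 Fy=-3.0000 x'=5.4500 y'=11.7000

F_att = 3/2·(g−p) = 3/2·(3,-2) = (4.5000,-3.0000)
o1: d²=229 > ρ²=18 → inactive
o2: d²=1 ≤ ρ²=18; F_rep = 10·(-1,0)/1² = (-10.0000,0.0000)
o3: d²=653 > ρ²=18 → inactive
o4: d²=173 > ρ²=18 → inactive
F = F_att + ΣF_rep = (-5.5000,-3.0000)
p' = p + 1/10·F = (5.4500,11.7000)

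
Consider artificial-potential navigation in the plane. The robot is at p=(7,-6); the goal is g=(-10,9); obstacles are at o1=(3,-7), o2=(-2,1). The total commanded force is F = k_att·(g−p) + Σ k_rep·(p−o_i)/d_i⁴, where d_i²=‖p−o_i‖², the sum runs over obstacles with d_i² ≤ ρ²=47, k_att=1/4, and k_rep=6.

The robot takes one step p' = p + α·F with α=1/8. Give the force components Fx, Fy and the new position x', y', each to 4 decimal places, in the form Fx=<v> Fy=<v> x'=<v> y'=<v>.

Fx=-4.1670 Fy=3.7708 x'=6.4791 y'=-5.5287

F_att = 1/4·(g−p) = 1/4·(-17,15) = (-4.2500,3.7500)
o1: d²=17 ≤ ρ²=47; F_rep = 6·(4,1)/17² = (0.0830,0.0208)
o2: d²=130 > ρ²=47 → inactive
F = F_att + ΣF_rep = (-4.1670,3.7708)
p' = p + 1/8·F = (6.4791,-5.5287)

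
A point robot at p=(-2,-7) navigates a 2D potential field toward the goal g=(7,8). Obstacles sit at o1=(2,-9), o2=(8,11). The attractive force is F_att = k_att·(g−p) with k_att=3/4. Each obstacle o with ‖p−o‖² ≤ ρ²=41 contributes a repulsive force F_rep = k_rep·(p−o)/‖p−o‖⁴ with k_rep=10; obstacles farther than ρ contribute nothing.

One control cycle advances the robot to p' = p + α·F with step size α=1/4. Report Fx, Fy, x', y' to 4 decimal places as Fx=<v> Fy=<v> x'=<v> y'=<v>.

Fx=6.6500 Fy=11.3000 x'=-0.3375 y'=-4.1750

F_att = 3/4·(g−p) = 3/4·(9,15) = (6.7500,11.2500)
o1: d²=20 ≤ ρ²=41; F_rep = 10·(-4,2)/20² = (-0.1000,0.0500)
o2: d²=424 > ρ²=41 → inactive
F = F_att + ΣF_rep = (6.6500,11.3000)
p' = p + 1/4·F = (-0.3375,-4.1750)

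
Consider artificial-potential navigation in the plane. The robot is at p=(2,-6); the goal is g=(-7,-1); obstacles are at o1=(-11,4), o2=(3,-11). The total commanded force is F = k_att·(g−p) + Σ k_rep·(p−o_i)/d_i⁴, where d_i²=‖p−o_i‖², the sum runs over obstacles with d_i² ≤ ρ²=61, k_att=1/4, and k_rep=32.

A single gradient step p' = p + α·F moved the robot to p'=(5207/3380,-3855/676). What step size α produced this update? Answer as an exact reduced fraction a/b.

F_att = 1/4·(g−p) = 1/4·(-9,5) = (-2.2500,1.2500)
o1: d²=269 > ρ²=61 → inactive
o2: d²=26 ≤ ρ²=61; F_rep = 32·(-1,5)/26² = (-0.0473,0.2367)
F = F_att + ΣF_rep = (-2.2973,1.4867)
Δp = p'−p = (-0.4595,0.2973); α = Δx/Fx = (-1553/3380) / (-1553/676) = 1/5
check: Δy/Fy = (201/676) / (1005/676) = 1/5 ✓

α = 1/5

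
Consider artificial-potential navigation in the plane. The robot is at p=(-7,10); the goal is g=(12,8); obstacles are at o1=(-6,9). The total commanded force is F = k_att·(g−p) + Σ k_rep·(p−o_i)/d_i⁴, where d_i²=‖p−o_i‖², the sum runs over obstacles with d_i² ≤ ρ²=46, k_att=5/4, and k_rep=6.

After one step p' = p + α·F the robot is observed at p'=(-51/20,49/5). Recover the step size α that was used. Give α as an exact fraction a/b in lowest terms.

α = 1/5

F_att = 5/4·(g−p) = 5/4·(19,-2) = (23.7500,-2.5000)
o1: d²=2 ≤ ρ²=46; F_rep = 6·(-1,1)/2² = (-1.5000,1.5000)
F = F_att + ΣF_rep = (22.2500,-1.0000)
Δp = p'−p = (4.4500,-0.2000); α = Δx/Fx = (89/20) / (89/4) = 1/5
check: Δy/Fy = (-1/5) / (-1) = 1/5 ✓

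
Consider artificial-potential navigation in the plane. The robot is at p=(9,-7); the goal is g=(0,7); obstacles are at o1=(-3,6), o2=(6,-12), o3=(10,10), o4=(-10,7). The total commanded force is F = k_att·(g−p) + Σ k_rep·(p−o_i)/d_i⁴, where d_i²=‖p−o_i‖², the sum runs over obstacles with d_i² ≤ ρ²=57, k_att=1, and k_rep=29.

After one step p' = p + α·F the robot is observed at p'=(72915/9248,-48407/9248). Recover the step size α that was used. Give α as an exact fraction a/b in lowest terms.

α = 1/8

F_att = 1·(g−p) = 1·(-9,14) = (-9.0000,14.0000)
o1: d²=313 > ρ²=57 → inactive
o2: d²=34 ≤ ρ²=57; F_rep = 29·(3,5)/34² = (0.0753,0.1254)
o3: d²=290 > ρ²=57 → inactive
o4: d²=557 > ρ²=57 → inactive
F = F_att + ΣF_rep = (-8.9247,14.1254)
Δp = p'−p = (-1.1156,1.7657); α = Δx/Fx = (-10317/9248) / (-10317/1156) = 1/8
check: Δy/Fy = (16329/9248) / (16329/1156) = 1/8 ✓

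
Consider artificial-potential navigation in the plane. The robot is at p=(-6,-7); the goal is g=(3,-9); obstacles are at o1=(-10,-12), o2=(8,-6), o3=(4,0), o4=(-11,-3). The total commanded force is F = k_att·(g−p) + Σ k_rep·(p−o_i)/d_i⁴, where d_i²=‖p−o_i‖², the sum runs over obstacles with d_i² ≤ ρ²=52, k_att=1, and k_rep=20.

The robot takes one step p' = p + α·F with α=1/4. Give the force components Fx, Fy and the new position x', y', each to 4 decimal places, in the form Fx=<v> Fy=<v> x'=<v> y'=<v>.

F_att = 1·(g−p) = 1·(9,-2) = (9.0000,-2.0000)
o1: d²=41 ≤ ρ²=52; F_rep = 20·(4,5)/41² = (0.0476,0.0595)
o2: d²=197 > ρ²=52 → inactive
o3: d²=149 > ρ²=52 → inactive
o4: d²=41 ≤ ρ²=52; F_rep = 20·(5,-4)/41² = (0.0595,-0.0476)
F = F_att + ΣF_rep = (9.1071,-1.9881)
p' = p + 1/4·F = (-3.7232,-7.4970)

Fx=9.1071 Fy=-1.9881 x'=-3.7232 y'=-7.4970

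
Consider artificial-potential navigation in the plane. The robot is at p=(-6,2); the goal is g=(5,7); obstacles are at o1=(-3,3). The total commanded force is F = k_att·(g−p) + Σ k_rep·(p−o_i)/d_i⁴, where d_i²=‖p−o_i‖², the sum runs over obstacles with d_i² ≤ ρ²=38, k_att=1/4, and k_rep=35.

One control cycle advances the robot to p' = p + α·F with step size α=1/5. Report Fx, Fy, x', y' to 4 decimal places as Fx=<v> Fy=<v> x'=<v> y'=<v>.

Fx=1.7000 Fy=0.9000 x'=-5.6600 y'=2.1800

F_att = 1/4·(g−p) = 1/4·(11,5) = (2.7500,1.2500)
o1: d²=10 ≤ ρ²=38; F_rep = 35·(-3,-1)/10² = (-1.0500,-0.3500)
F = F_att + ΣF_rep = (1.7000,0.9000)
p' = p + 1/5·F = (-5.6600,2.1800)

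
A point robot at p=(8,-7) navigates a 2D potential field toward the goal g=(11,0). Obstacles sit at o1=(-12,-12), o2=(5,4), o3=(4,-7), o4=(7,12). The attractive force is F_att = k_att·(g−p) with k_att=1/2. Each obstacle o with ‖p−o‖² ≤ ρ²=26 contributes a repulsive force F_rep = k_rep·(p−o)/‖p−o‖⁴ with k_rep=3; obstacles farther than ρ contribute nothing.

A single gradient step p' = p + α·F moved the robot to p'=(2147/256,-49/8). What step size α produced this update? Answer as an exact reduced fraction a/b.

F_att = 1/2·(g−p) = 1/2·(3,7) = (1.5000,3.5000)
o1: d²=425 > ρ²=26 → inactive
o2: d²=130 > ρ²=26 → inactive
o3: d²=16 ≤ ρ²=26; F_rep = 3·(4,0)/16² = (0.0469,0.0000)
o4: d²=362 > ρ²=26 → inactive
F = F_att + ΣF_rep = (1.5469,3.5000)
Δp = p'−p = (0.3867,0.8750); α = Δx/Fx = (99/256) / (99/64) = 1/4
check: Δy/Fy = (7/8) / (7/2) = 1/4 ✓

α = 1/4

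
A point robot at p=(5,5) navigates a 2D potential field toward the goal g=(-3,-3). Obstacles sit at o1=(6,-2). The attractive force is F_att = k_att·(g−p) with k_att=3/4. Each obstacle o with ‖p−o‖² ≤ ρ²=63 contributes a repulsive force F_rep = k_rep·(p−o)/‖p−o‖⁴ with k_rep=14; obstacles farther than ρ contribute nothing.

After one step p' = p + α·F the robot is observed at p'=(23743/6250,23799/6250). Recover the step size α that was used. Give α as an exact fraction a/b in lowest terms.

F_att = 3/4·(g−p) = 3/4·(-8,-8) = (-6.0000,-6.0000)
o1: d²=50 ≤ ρ²=63; F_rep = 14·(-1,7)/50² = (-0.0056,0.0392)
F = F_att + ΣF_rep = (-6.0056,-5.9608)
Δp = p'−p = (-1.2011,-1.1922); α = Δx/Fx = (-7507/6250) / (-7507/1250) = 1/5
check: Δy/Fy = (-7451/6250) / (-7451/1250) = 1/5 ✓

α = 1/5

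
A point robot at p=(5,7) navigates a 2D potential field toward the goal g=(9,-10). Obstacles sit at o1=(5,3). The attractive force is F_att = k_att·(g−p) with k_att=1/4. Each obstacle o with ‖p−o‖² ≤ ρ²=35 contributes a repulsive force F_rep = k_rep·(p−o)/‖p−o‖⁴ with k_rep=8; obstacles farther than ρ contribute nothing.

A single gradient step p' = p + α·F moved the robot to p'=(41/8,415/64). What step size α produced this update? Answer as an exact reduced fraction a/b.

F_att = 1/4·(g−p) = 1/4·(4,-17) = (1.0000,-4.2500)
o1: d²=16 ≤ ρ²=35; F_rep = 8·(0,4)/16² = (0.0000,0.1250)
F = F_att + ΣF_rep = (1.0000,-4.1250)
Δp = p'−p = (0.1250,-0.5156); α = Δx/Fx = (1/8) / (1) = 1/8
check: Δy/Fy = (-33/64) / (-33/8) = 1/8 ✓

α = 1/8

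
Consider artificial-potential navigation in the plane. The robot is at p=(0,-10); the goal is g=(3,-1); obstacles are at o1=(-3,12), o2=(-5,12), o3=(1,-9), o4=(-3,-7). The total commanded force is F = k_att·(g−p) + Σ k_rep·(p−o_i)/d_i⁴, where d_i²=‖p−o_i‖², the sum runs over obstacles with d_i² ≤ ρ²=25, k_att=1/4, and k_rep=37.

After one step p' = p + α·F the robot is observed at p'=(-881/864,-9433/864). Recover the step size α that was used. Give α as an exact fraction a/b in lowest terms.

α = 1/8

F_att = 1/4·(g−p) = 1/4·(3,9) = (0.7500,2.2500)
o1: d²=493 > ρ²=25 → inactive
o2: d²=509 > ρ²=25 → inactive
o3: d²=2 ≤ ρ²=25; F_rep = 37·(-1,-1)/2² = (-9.2500,-9.2500)
o4: d²=18 ≤ ρ²=25; F_rep = 37·(3,-3)/18² = (0.3426,-0.3426)
F = F_att + ΣF_rep = (-8.1574,-7.3426)
Δp = p'−p = (-1.0197,-0.9178); α = Δx/Fx = (-881/864) / (-881/108) = 1/8
check: Δy/Fy = (-793/864) / (-793/108) = 1/8 ✓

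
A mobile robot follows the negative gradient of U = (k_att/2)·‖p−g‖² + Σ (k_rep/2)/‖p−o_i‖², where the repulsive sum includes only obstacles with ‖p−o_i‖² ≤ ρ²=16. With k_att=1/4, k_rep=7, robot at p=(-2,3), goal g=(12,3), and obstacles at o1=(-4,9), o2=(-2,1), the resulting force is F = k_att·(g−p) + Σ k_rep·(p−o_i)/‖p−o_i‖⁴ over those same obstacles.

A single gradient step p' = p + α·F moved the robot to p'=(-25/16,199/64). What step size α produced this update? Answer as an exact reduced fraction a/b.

F_att = 1/4·(g−p) = 1/4·(14,0) = (3.5000,0.0000)
o1: d²=40 > ρ²=16 → inactive
o2: d²=4 ≤ ρ²=16; F_rep = 7·(0,2)/4² = (0.0000,0.8750)
F = F_att + ΣF_rep = (3.5000,0.8750)
Δp = p'−p = (0.4375,0.1094); α = Δx/Fx = (7/16) / (7/2) = 1/8
check: Δy/Fy = (7/64) / (7/8) = 1/8 ✓

α = 1/8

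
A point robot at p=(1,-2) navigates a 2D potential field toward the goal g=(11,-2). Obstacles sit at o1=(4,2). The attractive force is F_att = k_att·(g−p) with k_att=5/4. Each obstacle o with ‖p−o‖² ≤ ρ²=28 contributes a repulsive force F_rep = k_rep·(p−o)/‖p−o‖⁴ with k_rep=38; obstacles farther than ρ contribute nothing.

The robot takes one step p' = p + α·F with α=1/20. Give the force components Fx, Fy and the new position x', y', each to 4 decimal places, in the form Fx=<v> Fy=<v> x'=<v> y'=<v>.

Fx=12.3176 Fy=-0.2432 x'=1.6159 y'=-2.0122

F_att = 5/4·(g−p) = 5/4·(10,0) = (12.5000,0.0000)
o1: d²=25 ≤ ρ²=28; F_rep = 38·(-3,-4)/25² = (-0.1824,-0.2432)
F = F_att + ΣF_rep = (12.3176,-0.2432)
p' = p + 1/20·F = (1.6159,-2.0122)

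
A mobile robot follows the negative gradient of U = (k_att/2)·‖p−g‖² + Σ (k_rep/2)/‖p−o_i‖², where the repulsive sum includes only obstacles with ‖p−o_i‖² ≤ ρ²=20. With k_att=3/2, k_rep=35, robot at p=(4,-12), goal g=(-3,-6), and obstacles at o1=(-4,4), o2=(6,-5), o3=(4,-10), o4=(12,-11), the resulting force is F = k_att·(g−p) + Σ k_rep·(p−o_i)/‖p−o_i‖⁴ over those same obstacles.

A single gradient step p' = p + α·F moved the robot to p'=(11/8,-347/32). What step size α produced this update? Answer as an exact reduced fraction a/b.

F_att = 3/2·(g−p) = 3/2·(-7,6) = (-10.5000,9.0000)
o1: d²=320 > ρ²=20 → inactive
o2: d²=53 > ρ²=20 → inactive
o3: d²=4 ≤ ρ²=20; F_rep = 35·(0,-2)/4² = (0.0000,-4.3750)
o4: d²=65 > ρ²=20 → inactive
F = F_att + ΣF_rep = (-10.5000,4.6250)
Δp = p'−p = (-2.6250,1.1562); α = Δx/Fx = (-21/8) / (-21/2) = 1/4
check: Δy/Fy = (37/32) / (37/8) = 1/4 ✓

α = 1/4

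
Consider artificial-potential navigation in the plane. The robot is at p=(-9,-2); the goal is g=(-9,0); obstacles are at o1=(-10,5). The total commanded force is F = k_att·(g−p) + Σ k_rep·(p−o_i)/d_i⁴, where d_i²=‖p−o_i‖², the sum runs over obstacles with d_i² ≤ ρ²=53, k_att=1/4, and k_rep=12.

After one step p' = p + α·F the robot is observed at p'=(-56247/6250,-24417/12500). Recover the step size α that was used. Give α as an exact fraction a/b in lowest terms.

F_att = 1/4·(g−p) = 1/4·(0,2) = (0.0000,0.5000)
o1: d²=50 ≤ ρ²=53; F_rep = 12·(1,-7)/50² = (0.0048,-0.0336)
F = F_att + ΣF_rep = (0.0048,0.4664)
Δp = p'−p = (0.0005,0.0466); α = Δx/Fx = (3/6250) / (3/625) = 1/10
check: Δy/Fy = (583/12500) / (583/1250) = 1/10 ✓

α = 1/10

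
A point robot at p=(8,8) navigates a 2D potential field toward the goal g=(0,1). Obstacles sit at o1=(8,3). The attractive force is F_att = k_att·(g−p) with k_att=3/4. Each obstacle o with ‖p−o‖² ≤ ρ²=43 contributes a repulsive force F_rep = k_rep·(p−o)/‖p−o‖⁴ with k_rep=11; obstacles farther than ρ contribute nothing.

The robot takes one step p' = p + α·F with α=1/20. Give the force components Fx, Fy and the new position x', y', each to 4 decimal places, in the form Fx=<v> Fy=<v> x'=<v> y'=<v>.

F_att = 3/4·(g−p) = 3/4·(-8,-7) = (-6.0000,-5.2500)
o1: d²=25 ≤ ρ²=43; F_rep = 11·(0,5)/25² = (0.0000,0.0880)
F = F_att + ΣF_rep = (-6.0000,-5.1620)
p' = p + 1/20·F = (7.7000,7.7419)

Fx=-6.0000 Fy=-5.1620 x'=7.7000 y'=7.7419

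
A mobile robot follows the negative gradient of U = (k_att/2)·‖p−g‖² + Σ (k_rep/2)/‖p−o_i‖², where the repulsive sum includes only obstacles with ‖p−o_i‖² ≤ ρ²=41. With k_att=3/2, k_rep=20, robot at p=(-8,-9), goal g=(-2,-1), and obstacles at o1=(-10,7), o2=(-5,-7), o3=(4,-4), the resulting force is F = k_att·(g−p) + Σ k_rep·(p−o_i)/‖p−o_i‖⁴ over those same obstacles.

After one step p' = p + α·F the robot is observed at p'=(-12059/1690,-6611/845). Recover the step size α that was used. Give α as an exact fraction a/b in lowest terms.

F_att = 3/2·(g−p) = 3/2·(6,8) = (9.0000,12.0000)
o1: d²=260 > ρ²=41 → inactive
o2: d²=13 ≤ ρ²=41; F_rep = 20·(-3,-2)/13² = (-0.3550,-0.2367)
o3: d²=169 > ρ²=41 → inactive
F = F_att + ΣF_rep = (8.6450,11.7633)
Δp = p'−p = (0.8645,1.1763); α = Δx/Fx = (1461/1690) / (1461/169) = 1/10
check: Δy/Fy = (994/845) / (1988/169) = 1/10 ✓

α = 1/10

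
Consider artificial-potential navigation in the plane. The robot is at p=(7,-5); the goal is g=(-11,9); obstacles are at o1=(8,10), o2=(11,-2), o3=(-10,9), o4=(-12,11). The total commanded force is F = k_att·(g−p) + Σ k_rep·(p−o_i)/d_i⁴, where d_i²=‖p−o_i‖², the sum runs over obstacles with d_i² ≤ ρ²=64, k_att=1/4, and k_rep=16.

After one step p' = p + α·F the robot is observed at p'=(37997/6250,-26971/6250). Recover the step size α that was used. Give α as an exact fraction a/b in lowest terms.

F_att = 1/4·(g−p) = 1/4·(-18,14) = (-4.5000,3.5000)
o1: d²=226 > ρ²=64 → inactive
o2: d²=25 ≤ ρ²=64; F_rep = 16·(-4,-3)/25² = (-0.1024,-0.0768)
o3: d²=485 > ρ²=64 → inactive
o4: d²=617 > ρ²=64 → inactive
F = F_att + ΣF_rep = (-4.6024,3.4232)
Δp = p'−p = (-0.9205,0.6846); α = Δx/Fx = (-5753/6250) / (-5753/1250) = 1/5
check: Δy/Fy = (4279/6250) / (4279/1250) = 1/5 ✓

α = 1/5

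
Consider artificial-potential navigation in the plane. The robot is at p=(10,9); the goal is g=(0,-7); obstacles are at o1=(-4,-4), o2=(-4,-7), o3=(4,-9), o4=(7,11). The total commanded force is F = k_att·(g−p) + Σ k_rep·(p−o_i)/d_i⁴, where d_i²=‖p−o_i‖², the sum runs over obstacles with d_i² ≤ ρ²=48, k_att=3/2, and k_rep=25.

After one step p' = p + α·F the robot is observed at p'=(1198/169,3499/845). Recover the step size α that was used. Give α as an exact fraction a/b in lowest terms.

F_att = 3/2·(g−p) = 3/2·(-10,-16) = (-15.0000,-24.0000)
o1: d²=365 > ρ²=48 → inactive
o2: d²=452 > ρ²=48 → inactive
o3: d²=360 > ρ²=48 → inactive
o4: d²=13 ≤ ρ²=48; F_rep = 25·(3,-2)/13² = (0.4438,-0.2959)
F = F_att + ΣF_rep = (-14.5562,-24.2959)
Δp = p'−p = (-2.9112,-4.8592); α = Δx/Fx = (-492/169) / (-2460/169) = 1/5
check: Δy/Fy = (-4106/845) / (-4106/169) = 1/5 ✓

α = 1/5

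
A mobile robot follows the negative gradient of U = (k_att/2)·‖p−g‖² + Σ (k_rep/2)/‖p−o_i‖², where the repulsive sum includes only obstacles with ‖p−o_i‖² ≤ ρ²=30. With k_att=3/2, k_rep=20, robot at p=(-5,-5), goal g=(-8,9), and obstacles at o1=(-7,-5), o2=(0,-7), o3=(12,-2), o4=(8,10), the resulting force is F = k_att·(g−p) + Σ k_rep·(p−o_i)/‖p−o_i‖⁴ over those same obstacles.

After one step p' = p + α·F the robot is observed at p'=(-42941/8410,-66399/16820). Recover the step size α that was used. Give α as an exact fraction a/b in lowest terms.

α = 1/20

F_att = 3/2·(g−p) = 3/2·(-3,14) = (-4.5000,21.0000)
o1: d²=4 ≤ ρ²=30; F_rep = 20·(2,0)/4² = (2.5000,0.0000)
o2: d²=29 ≤ ρ²=30; F_rep = 20·(-5,2)/29² = (-0.1189,0.0476)
o3: d²=298 > ρ²=30 → inactive
o4: d²=394 > ρ²=30 → inactive
F = F_att + ΣF_rep = (-2.1189,21.0476)
Δp = p'−p = (-0.1059,1.0524); α = Δx/Fx = (-891/8410) / (-1782/841) = 1/20
check: Δy/Fy = (17701/16820) / (17701/841) = 1/20 ✓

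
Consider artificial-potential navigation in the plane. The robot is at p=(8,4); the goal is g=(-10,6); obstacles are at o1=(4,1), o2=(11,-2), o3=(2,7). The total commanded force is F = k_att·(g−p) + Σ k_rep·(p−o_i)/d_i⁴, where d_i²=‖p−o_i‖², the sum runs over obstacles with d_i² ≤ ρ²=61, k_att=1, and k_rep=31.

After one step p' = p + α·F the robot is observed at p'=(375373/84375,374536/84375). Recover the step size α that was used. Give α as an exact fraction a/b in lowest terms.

α = 1/5

F_att = 1·(g−p) = 1·(-18,2) = (-18.0000,2.0000)
o1: d²=25 ≤ ρ²=61; F_rep = 31·(4,3)/25² = (0.1984,0.1488)
o2: d²=45 ≤ ρ²=61; F_rep = 31·(-3,6)/45² = (-0.0459,0.0919)
o3: d²=45 ≤ ρ²=61; F_rep = 31·(6,-3)/45² = (0.0919,-0.0459)
F = F_att + ΣF_rep = (-17.7557,2.1947)
Δp = p'−p = (-3.5511,0.4389); α = Δx/Fx = (-299627/84375) / (-299627/16875) = 1/5
check: Δy/Fy = (37036/84375) / (37036/16875) = 1/5 ✓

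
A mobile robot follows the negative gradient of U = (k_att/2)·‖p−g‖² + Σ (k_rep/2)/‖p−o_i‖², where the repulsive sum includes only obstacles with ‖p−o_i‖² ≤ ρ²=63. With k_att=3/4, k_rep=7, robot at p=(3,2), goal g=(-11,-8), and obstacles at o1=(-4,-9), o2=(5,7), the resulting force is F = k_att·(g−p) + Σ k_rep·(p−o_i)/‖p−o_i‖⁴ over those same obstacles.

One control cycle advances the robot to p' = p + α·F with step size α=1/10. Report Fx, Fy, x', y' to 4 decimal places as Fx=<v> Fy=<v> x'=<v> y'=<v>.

F_att = 3/4·(g−p) = 3/4·(-14,-10) = (-10.5000,-7.5000)
o1: d²=170 > ρ²=63 → inactive
o2: d²=29 ≤ ρ²=63; F_rep = 7·(-2,-5)/29² = (-0.0166,-0.0416)
F = F_att + ΣF_rep = (-10.5166,-7.5416)
p' = p + 1/10·F = (1.9483,1.2458)

Fx=-10.5166 Fy=-7.5416 x'=1.9483 y'=1.2458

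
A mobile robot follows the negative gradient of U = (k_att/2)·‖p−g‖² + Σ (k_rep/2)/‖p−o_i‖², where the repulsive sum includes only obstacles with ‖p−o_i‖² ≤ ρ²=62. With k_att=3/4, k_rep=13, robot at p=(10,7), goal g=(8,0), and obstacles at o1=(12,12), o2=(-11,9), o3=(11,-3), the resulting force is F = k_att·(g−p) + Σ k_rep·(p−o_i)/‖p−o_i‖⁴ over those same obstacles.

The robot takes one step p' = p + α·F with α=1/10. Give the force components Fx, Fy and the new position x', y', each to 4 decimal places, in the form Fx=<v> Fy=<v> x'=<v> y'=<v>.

Fx=-1.5309 Fy=-5.3273 x'=9.8469 y'=6.4673

F_att = 3/4·(g−p) = 3/4·(-2,-7) = (-1.5000,-5.2500)
o1: d²=29 ≤ ρ²=62; F_rep = 13·(-2,-5)/29² = (-0.0309,-0.0773)
o2: d²=445 > ρ²=62 → inactive
o3: d²=101 > ρ²=62 → inactive
F = F_att + ΣF_rep = (-1.5309,-5.3273)
p' = p + 1/10·F = (9.8469,6.4673)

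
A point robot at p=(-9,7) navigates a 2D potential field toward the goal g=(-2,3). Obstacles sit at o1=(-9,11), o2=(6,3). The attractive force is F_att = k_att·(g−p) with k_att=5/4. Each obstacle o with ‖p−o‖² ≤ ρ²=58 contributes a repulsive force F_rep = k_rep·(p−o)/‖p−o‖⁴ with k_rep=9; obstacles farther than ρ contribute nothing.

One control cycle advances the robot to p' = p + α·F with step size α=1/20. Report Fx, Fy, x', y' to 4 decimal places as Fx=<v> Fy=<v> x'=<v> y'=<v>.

F_att = 5/4·(g−p) = 5/4·(7,-4) = (8.7500,-5.0000)
o1: d²=16 ≤ ρ²=58; F_rep = 9·(0,-4)/16² = (0.0000,-0.1406)
o2: d²=241 > ρ²=58 → inactive
F = F_att + ΣF_rep = (8.7500,-5.1406)
p' = p + 1/20·F = (-8.5625,6.7430)

Fx=8.7500 Fy=-5.1406 x'=-8.5625 y'=6.7430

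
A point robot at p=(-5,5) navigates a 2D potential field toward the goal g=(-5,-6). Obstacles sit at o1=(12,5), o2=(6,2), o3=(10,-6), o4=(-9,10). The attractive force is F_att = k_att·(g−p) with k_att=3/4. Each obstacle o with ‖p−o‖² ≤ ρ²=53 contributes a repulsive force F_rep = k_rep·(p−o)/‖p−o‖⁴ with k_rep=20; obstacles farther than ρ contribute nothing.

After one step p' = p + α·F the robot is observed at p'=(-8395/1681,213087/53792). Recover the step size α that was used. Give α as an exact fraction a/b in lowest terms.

α = 1/8

F_att = 3/4·(g−p) = 3/4·(0,-11) = (0.0000,-8.2500)
o1: d²=289 > ρ²=53 → inactive
o2: d²=130 > ρ²=53 → inactive
o3: d²=346 > ρ²=53 → inactive
o4: d²=41 ≤ ρ²=53; F_rep = 20·(4,-5)/41² = (0.0476,-0.0595)
F = F_att + ΣF_rep = (0.0476,-8.3095)
Δp = p'−p = (0.0059,-1.0387); α = Δx/Fx = (10/1681) / (80/1681) = 1/8
check: Δy/Fy = (-55873/53792) / (-55873/6724) = 1/8 ✓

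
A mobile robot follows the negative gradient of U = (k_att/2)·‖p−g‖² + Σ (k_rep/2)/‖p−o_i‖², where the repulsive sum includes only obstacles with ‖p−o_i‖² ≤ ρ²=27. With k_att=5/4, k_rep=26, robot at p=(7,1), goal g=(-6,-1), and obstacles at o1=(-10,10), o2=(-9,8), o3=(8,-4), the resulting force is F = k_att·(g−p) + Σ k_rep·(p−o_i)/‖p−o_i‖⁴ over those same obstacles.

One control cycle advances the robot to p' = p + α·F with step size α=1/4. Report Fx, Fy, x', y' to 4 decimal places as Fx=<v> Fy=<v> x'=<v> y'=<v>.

Fx=-16.2885 Fy=-2.3077 x'=2.9279 y'=0.4231

F_att = 5/4·(g−p) = 5/4·(-13,-2) = (-16.2500,-2.5000)
o1: d²=370 > ρ²=27 → inactive
o2: d²=305 > ρ²=27 → inactive
o3: d²=26 ≤ ρ²=27; F_rep = 26·(-1,5)/26² = (-0.0385,0.1923)
F = F_att + ΣF_rep = (-16.2885,-2.3077)
p' = p + 1/4·F = (2.9279,0.4231)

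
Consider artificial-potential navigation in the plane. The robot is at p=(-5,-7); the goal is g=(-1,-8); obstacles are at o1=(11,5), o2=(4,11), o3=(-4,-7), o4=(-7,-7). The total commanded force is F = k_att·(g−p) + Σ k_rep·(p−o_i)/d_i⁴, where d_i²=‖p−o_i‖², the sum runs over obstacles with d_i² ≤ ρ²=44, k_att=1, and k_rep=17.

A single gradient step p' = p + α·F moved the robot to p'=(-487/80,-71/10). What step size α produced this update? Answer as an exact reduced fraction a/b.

F_att = 1·(g−p) = 1·(4,-1) = (4.0000,-1.0000)
o1: d²=400 > ρ²=44 → inactive
o2: d²=405 > ρ²=44 → inactive
o3: d²=1 ≤ ρ²=44; F_rep = 17·(-1,0)/1² = (-17.0000,0.0000)
o4: d²=4 ≤ ρ²=44; F_rep = 17·(2,0)/4² = (2.1250,0.0000)
F = F_att + ΣF_rep = (-10.8750,-1.0000)
Δp = p'−p = (-1.0875,-0.1000); α = Δx/Fx = (-87/80) / (-87/8) = 1/10
check: Δy/Fy = (-1/10) / (-1) = 1/10 ✓

α = 1/10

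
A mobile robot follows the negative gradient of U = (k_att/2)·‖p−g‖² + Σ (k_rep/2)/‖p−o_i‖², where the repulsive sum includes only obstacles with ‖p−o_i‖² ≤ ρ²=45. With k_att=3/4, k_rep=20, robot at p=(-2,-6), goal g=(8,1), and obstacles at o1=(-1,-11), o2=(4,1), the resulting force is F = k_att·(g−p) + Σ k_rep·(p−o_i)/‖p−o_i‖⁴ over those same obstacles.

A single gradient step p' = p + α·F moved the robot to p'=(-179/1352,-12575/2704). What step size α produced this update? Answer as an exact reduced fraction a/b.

α = 1/4

F_att = 3/4·(g−p) = 3/4·(10,7) = (7.5000,5.2500)
o1: d²=26 ≤ ρ²=45; F_rep = 20·(-1,5)/26² = (-0.0296,0.1479)
o2: d²=85 > ρ²=45 → inactive
F = F_att + ΣF_rep = (7.4704,5.3979)
Δp = p'−p = (1.8676,1.3495); α = Δx/Fx = (2525/1352) / (2525/338) = 1/4
check: Δy/Fy = (3649/2704) / (3649/676) = 1/4 ✓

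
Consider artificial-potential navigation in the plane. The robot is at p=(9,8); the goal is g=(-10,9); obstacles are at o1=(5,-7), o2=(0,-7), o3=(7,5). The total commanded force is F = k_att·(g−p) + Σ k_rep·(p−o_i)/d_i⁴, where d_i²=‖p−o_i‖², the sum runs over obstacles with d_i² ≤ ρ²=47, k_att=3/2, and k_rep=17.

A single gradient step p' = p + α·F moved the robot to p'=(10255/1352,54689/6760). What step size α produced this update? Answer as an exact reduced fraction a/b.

F_att = 3/2·(g−p) = 3/2·(-19,1) = (-28.5000,1.5000)
o1: d²=241 > ρ²=47 → inactive
o2: d²=306 > ρ²=47 → inactive
o3: d²=13 ≤ ρ²=47; F_rep = 17·(2,3)/13² = (0.2012,0.3018)
F = F_att + ΣF_rep = (-28.2988,1.8018)
Δp = p'−p = (-1.4149,0.0901); α = Δx/Fx = (-1913/1352) / (-9565/338) = 1/20
check: Δy/Fy = (609/6760) / (609/338) = 1/20 ✓

α = 1/20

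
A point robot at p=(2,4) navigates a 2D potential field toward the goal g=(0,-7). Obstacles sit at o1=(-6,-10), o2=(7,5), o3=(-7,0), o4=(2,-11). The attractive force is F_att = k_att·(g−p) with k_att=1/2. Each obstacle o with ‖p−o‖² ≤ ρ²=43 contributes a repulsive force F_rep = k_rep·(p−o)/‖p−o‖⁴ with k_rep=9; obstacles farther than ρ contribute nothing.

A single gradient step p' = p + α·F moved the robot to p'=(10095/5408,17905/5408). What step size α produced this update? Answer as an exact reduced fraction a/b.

F_att = 1/2·(g−p) = 1/2·(-2,-11) = (-1.0000,-5.5000)
o1: d²=260 > ρ²=43 → inactive
o2: d²=26 ≤ ρ²=43; F_rep = 9·(-5,-1)/26² = (-0.0666,-0.0133)
o3: d²=97 > ρ²=43 → inactive
o4: d²=225 > ρ²=43 → inactive
F = F_att + ΣF_rep = (-1.0666,-5.5133)
Δp = p'−p = (-0.1333,-0.6892); α = Δx/Fx = (-721/5408) / (-721/676) = 1/8
check: Δy/Fy = (-3727/5408) / (-3727/676) = 1/8 ✓

α = 1/8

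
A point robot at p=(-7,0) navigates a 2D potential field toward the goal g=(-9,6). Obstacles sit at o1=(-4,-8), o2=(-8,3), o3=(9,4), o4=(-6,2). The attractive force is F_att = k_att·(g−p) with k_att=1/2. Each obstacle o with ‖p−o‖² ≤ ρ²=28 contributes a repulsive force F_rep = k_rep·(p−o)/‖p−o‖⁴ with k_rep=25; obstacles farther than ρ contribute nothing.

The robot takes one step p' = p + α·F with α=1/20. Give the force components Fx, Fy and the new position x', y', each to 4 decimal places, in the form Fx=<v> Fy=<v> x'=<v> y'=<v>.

Fx=-1.7500 Fy=0.2500 x'=-7.0875 y'=0.0125

F_att = 1/2·(g−p) = 1/2·(-2,6) = (-1.0000,3.0000)
o1: d²=73 > ρ²=28 → inactive
o2: d²=10 ≤ ρ²=28; F_rep = 25·(1,-3)/10² = (0.2500,-0.7500)
o3: d²=272 > ρ²=28 → inactive
o4: d²=5 ≤ ρ²=28; F_rep = 25·(-1,-2)/5² = (-1.0000,-2.0000)
F = F_att + ΣF_rep = (-1.7500,0.2500)
p' = p + 1/20·F = (-7.0875,0.0125)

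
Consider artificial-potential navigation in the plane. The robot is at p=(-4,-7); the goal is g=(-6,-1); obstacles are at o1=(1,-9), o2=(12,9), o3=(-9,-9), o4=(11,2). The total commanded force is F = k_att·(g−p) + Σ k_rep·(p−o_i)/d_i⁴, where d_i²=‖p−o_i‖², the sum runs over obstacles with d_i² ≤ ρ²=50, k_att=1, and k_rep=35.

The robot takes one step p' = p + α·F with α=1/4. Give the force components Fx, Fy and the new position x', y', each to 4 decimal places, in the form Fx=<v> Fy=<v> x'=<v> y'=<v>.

F_att = 1·(g−p) = 1·(-2,6) = (-2.0000,6.0000)
o1: d²=29 ≤ ρ²=50; F_rep = 35·(-5,2)/29² = (-0.2081,0.0832)
o2: d²=512 > ρ²=50 → inactive
o3: d²=29 ≤ ρ²=50; F_rep = 35·(5,2)/29² = (0.2081,0.0832)
o4: d²=306 > ρ²=50 → inactive
F = F_att + ΣF_rep = (-2.0000,6.1665)
p' = p + 1/4·F = (-4.5000,-5.4584)

Fx=-2.0000 Fy=6.1665 x'=-4.5000 y'=-5.4584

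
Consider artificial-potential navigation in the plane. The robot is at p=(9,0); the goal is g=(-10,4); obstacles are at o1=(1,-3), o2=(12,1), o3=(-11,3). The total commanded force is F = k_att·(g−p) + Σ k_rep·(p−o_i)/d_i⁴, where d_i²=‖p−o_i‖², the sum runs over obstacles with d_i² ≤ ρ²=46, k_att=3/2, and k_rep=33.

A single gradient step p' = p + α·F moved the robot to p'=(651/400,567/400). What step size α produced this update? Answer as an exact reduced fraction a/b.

F_att = 3/2·(g−p) = 3/2·(-19,4) = (-28.5000,6.0000)
o1: d²=73 > ρ²=46 → inactive
o2: d²=10 ≤ ρ²=46; F_rep = 33·(-3,-1)/10² = (-0.9900,-0.3300)
o3: d²=409 > ρ²=46 → inactive
F = F_att + ΣF_rep = (-29.4900,5.6700)
Δp = p'−p = (-7.3725,1.4175); α = Δx/Fx = (-2949/400) / (-2949/100) = 1/4
check: Δy/Fy = (567/400) / (567/100) = 1/4 ✓

α = 1/4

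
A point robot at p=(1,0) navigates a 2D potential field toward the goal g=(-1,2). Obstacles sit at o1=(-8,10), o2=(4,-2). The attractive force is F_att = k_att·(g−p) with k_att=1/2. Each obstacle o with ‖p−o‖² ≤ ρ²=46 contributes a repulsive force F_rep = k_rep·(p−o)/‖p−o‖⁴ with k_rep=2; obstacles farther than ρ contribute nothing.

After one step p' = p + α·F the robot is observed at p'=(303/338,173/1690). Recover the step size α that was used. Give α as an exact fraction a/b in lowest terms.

F_att = 1/2·(g−p) = 1/2·(-2,2) = (-1.0000,1.0000)
o1: d²=181 > ρ²=46 → inactive
o2: d²=13 ≤ ρ²=46; F_rep = 2·(-3,2)/13² = (-0.0355,0.0237)
F = F_att + ΣF_rep = (-1.0355,1.0237)
Δp = p'−p = (-0.1036,0.1024); α = Δx/Fx = (-35/338) / (-175/169) = 1/10
check: Δy/Fy = (173/1690) / (173/169) = 1/10 ✓

α = 1/10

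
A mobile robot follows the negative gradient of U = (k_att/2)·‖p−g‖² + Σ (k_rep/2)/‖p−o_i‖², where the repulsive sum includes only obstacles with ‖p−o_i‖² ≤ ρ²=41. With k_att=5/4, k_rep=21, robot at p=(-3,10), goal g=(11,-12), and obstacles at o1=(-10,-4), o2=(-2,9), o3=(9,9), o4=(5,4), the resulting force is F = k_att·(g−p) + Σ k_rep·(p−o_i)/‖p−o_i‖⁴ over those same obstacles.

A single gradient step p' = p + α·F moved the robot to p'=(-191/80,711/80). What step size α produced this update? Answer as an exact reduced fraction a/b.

α = 1/20

F_att = 5/4·(g−p) = 5/4·(14,-22) = (17.5000,-27.5000)
o1: d²=245 > ρ²=41 → inactive
o2: d²=2 ≤ ρ²=41; F_rep = 21·(-1,1)/2² = (-5.2500,5.2500)
o3: d²=145 > ρ²=41 → inactive
o4: d²=100 > ρ²=41 → inactive
F = F_att + ΣF_rep = (12.2500,-22.2500)
Δp = p'−p = (0.6125,-1.1125); α = Δx/Fx = (49/80) / (49/4) = 1/20
check: Δy/Fy = (-89/80) / (-89/4) = 1/20 ✓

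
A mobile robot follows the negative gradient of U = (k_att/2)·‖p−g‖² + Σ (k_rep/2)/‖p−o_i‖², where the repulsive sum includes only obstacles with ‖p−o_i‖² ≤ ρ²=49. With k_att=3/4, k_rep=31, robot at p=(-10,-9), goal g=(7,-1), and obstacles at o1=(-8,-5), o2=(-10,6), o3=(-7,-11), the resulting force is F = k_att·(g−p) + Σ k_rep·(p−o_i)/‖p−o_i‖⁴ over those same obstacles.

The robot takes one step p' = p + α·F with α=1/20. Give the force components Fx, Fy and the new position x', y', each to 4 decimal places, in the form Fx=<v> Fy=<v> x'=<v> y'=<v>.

F_att = 3/4·(g−p) = 3/4·(17,8) = (12.7500,6.0000)
o1: d²=20 ≤ ρ²=49; F_rep = 31·(-2,-4)/20² = (-0.1550,-0.3100)
o2: d²=225 > ρ²=49 → inactive
o3: d²=13 ≤ ρ²=49; F_rep = 31·(-3,2)/13² = (-0.5503,0.3669)
F = F_att + ΣF_rep = (12.0447,6.0569)
p' = p + 1/20·F = (-9.3978,-8.6972)

Fx=12.0447 Fy=6.0569 x'=-9.3978 y'=-8.6972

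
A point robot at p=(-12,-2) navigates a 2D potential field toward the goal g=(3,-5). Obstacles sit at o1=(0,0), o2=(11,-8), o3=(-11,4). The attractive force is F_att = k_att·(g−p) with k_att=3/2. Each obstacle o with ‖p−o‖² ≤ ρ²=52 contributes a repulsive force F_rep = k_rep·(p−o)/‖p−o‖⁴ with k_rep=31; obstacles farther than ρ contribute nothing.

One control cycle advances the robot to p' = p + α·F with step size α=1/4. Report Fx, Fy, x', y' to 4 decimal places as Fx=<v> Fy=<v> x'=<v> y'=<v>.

F_att = 3/2·(g−p) = 3/2·(15,-3) = (22.5000,-4.5000)
o1: d²=148 > ρ²=52 → inactive
o2: d²=565 > ρ²=52 → inactive
o3: d²=37 ≤ ρ²=52; F_rep = 31·(-1,-6)/37² = (-0.0226,-0.1359)
F = F_att + ΣF_rep = (22.4774,-4.6359)
p' = p + 1/4·F = (-6.3807,-3.1590)

Fx=22.4774 Fy=-4.6359 x'=-6.3807 y'=-3.1590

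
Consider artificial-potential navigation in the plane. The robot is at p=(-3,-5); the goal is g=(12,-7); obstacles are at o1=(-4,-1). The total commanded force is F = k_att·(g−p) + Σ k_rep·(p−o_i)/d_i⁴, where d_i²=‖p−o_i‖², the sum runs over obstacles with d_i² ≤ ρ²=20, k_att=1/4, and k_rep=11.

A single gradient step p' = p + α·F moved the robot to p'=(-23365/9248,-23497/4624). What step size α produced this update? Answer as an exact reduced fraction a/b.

α = 1/8

F_att = 1/4·(g−p) = 1/4·(15,-2) = (3.7500,-0.5000)
o1: d²=17 ≤ ρ²=20; F_rep = 11·(1,-4)/17² = (0.0381,-0.1522)
F = F_att + ΣF_rep = (3.7881,-0.6522)
Δp = p'−p = (0.4735,-0.0815); α = Δx/Fx = (4379/9248) / (4379/1156) = 1/8
check: Δy/Fy = (-377/4624) / (-377/578) = 1/8 ✓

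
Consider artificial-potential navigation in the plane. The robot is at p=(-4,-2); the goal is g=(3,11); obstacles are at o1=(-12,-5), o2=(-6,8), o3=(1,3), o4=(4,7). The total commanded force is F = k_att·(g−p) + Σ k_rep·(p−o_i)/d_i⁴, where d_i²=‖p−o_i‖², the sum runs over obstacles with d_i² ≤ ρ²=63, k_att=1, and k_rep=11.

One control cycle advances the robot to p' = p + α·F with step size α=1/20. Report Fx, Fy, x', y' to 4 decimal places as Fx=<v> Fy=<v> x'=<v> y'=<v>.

Fx=6.9780 Fy=12.9780 x'=-3.6511 y'=-1.3511

F_att = 1·(g−p) = 1·(7,13) = (7.0000,13.0000)
o1: d²=73 > ρ²=63 → inactive
o2: d²=104 > ρ²=63 → inactive
o3: d²=50 ≤ ρ²=63; F_rep = 11·(-5,-5)/50² = (-0.0220,-0.0220)
o4: d²=145 > ρ²=63 → inactive
F = F_att + ΣF_rep = (6.9780,12.9780)
p' = p + 1/20·F = (-3.6511,-1.3511)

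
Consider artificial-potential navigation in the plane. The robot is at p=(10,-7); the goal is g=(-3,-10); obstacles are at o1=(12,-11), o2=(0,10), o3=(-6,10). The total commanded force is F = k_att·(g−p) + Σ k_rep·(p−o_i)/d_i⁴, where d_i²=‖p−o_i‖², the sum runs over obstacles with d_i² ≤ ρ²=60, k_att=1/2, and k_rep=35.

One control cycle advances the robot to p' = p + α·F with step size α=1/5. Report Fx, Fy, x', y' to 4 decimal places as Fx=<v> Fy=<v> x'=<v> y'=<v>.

Fx=-6.6750 Fy=-1.1500 x'=8.6650 y'=-7.2300

F_att = 1/2·(g−p) = 1/2·(-13,-3) = (-6.5000,-1.5000)
o1: d²=20 ≤ ρ²=60; F_rep = 35·(-2,4)/20² = (-0.1750,0.3500)
o2: d²=389 > ρ²=60 → inactive
o3: d²=545 > ρ²=60 → inactive
F = F_att + ΣF_rep = (-6.6750,-1.1500)
p' = p + 1/5·F = (8.6650,-7.2300)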